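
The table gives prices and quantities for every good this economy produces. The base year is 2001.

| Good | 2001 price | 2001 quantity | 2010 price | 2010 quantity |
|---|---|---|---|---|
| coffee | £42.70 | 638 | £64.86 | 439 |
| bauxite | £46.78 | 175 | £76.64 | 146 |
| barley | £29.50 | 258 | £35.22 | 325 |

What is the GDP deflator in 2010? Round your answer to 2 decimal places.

145.35

Nominal GDP 2010 = 64.86·439 + 76.64·146 + 35.22·325 = 51109.48.
Real GDP 2010 (at 2001 prices) = 42.70·439 + 46.78·146 + 29.50·325 = 35162.68.
Deflator = Nominal/Real × 100 = 51109.48/35162.68 × 100 = 145.351.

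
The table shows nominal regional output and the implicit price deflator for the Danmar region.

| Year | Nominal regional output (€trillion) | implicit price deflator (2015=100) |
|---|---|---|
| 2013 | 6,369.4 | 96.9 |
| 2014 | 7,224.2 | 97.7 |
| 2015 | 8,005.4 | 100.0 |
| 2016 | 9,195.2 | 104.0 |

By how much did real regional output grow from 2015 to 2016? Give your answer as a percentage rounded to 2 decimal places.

Real regional output 2015 = 8005.4/1.000 = 8005.40.
Real regional output 2016 = 9195.2/1.040 = 8841.54.
Change = 8841.54/8005.40 − 1 = 0.1044.

10.44%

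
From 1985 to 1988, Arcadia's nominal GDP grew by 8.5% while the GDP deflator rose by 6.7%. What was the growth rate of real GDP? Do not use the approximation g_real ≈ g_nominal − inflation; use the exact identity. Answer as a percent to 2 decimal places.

(1 + g_nom) = (1 + g_real)(1 + π), so g_real = 1.0850 / 1.0670 − 1 = 0.01687.

1.69%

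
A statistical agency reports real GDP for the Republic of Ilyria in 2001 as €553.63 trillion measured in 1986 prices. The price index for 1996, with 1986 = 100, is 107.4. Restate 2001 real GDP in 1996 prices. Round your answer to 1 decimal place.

Real GDP in 1996 prices = Real GDP in 1986 prices × (P_1996/P_1986) = 553.63 × 1.074 = 594.60.

€594.6 trillion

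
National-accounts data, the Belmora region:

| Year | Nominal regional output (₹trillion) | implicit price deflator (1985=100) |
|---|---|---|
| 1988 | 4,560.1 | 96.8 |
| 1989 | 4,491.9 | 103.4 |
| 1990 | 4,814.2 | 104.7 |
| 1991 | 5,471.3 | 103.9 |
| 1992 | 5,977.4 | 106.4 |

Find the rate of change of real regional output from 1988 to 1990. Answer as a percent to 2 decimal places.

Real regional output 1988 = 4560.1/0.968 = 4710.85.
Real regional output 1990 = 4814.2/1.047 = 4598.09.
Change = 4598.09/4710.85 − 1 = -0.0239.

-2.39%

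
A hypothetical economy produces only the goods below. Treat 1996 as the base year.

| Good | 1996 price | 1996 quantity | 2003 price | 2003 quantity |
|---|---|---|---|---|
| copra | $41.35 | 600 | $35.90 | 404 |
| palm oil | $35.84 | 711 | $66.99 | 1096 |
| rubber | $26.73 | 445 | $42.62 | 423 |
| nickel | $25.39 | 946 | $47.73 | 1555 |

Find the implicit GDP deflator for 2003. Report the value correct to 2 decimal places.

Nominal GDP 2003 = 35.90·404 + 66.99·1096 + 42.62·423 + 47.73·1555 = 180173.05.
Real GDP 2003 (at 1996 prices) = 41.35·404 + 35.84·1096 + 26.73·423 + 25.39·1555 = 106774.28.
Deflator = Nominal/Real × 100 = 180173.05/106774.28 × 100 = 168.742.

168.74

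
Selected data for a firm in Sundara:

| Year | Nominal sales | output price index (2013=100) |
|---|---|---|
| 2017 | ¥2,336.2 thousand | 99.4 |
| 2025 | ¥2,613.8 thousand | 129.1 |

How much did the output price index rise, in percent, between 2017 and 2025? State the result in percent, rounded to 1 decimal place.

29.9%

Price-level change = 129.1 / 99.4 − 1 = 0.2988.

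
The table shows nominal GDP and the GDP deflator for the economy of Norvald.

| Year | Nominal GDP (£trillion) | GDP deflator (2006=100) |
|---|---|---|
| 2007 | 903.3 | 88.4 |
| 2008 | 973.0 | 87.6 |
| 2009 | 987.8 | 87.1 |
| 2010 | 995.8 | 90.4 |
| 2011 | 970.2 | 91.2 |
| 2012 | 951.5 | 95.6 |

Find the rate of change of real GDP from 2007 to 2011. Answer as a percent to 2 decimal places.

4.11%

Real GDP 2007 = 903.3/0.884 = 1021.83.
Real GDP 2011 = 970.2/0.912 = 1063.82.
Change = 1063.82/1021.83 − 1 = 0.0411.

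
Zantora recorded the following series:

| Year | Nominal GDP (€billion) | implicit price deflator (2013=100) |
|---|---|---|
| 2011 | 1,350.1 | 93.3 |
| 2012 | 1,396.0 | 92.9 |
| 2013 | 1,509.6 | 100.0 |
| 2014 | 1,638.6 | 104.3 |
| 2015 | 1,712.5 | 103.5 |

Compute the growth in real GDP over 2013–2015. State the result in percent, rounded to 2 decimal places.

9.60%

Real GDP 2013 = 1509.6/1.000 = 1509.60.
Real GDP 2015 = 1712.5/1.035 = 1654.59.
Change = 1654.59/1509.60 − 1 = 0.0960.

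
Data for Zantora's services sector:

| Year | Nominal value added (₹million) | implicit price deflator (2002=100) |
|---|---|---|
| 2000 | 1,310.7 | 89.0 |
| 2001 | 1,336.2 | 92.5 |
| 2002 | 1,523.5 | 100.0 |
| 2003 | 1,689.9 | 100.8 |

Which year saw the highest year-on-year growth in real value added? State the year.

2003

2001: real = 1336.2/0.925 = 1444.54; growth vs 2000 (1472.70) = -1.91%.
2002: real = 1523.5/1.000 = 1523.50; growth vs 2001 (1444.54) = 5.47%.
2003: real = 1689.9/1.008 = 1676.49; growth vs 2002 (1523.50) = 10.04%.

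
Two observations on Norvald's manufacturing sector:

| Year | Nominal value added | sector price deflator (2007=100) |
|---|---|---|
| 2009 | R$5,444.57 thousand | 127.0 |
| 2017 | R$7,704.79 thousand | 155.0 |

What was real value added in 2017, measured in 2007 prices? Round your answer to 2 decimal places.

R$4,970.83 thousand

Real value added = Nominal / (sector price deflator/100) = 7704.79 / 1.550 = 4970.83.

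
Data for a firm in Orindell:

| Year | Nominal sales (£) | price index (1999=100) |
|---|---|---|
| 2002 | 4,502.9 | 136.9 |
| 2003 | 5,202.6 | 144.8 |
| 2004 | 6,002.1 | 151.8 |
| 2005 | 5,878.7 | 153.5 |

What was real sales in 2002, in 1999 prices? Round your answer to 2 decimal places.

Real sales 2002 = 4502.9 / 1.369 = 3289.19.

£3,289.19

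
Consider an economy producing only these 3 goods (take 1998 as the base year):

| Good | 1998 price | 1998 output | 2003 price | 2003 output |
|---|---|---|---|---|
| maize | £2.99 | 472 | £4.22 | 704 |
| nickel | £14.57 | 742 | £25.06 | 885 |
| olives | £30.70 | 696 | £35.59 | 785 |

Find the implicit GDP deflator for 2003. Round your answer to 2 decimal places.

135.78

Nominal GDP 2003 = 4.22·704 + 25.06·885 + 35.59·785 = 53087.13.
Real GDP 2003 (at 1998 prices) = 2.99·704 + 14.57·885 + 30.70·785 = 39098.91.
Deflator = Nominal/Real × 100 = 53087.13/39098.91 × 100 = 135.776.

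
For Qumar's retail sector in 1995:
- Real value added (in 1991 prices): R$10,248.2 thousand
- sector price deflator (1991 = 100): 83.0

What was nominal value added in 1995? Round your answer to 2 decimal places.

R$8,506.01 thousand

Nominal value added = Real × (sector price deflator/100) = 10248.2 × 0.830 = 8506.01.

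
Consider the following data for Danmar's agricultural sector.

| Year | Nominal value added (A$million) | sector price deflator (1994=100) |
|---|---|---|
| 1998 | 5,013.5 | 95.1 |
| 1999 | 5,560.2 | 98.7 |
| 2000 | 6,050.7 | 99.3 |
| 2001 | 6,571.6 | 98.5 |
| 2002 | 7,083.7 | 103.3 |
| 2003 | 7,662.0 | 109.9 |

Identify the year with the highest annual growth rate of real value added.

1999: real = 5560.2/0.987 = 5633.43; growth vs 1998 (5271.82) = 6.86%.
2000: real = 6050.7/0.993 = 6093.35; growth vs 1999 (5633.43) = 8.16%.
2001: real = 6571.6/0.985 = 6671.68; growth vs 2000 (6093.35) = 9.49%.
2002: real = 7083.7/1.033 = 6857.41; growth vs 2001 (6671.68) = 2.78%.
2003: real = 7662.0/1.099 = 6971.79; growth vs 2002 (6857.41) = 1.67%.

2001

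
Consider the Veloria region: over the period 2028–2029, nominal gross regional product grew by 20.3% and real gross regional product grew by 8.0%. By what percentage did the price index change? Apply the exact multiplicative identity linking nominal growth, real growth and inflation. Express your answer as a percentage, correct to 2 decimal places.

(1 + g_nom) = (1 + g_real)(1 + π), so π = 1.2030 / 1.0800 − 1 = 0.11389.

11.39%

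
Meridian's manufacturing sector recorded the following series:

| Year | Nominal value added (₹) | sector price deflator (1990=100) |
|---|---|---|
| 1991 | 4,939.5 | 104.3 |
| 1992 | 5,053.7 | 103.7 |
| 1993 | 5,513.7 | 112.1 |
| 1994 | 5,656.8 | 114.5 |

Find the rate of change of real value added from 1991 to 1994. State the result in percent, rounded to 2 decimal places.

4.32%

Real value added 1991 = 4939.5/1.043 = 4735.86.
Real value added 1994 = 5656.8/1.145 = 4940.44.
Change = 4940.44/4735.86 − 1 = 0.0432.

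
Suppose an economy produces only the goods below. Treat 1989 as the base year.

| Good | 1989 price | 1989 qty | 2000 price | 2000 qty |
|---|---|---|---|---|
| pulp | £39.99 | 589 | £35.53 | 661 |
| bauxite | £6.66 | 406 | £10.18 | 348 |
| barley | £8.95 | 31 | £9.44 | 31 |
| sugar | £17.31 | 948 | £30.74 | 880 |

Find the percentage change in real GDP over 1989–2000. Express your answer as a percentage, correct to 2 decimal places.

Real GDP 1989 = Nominal GDP 1989 = 39.99·589 + 6.66·406 + 8.95·31 + 17.31·948 = 42945.40.
Real GDP 2000 (at 1989 prices) = 39.99·661 + 6.66·348 + 8.95·31 + 17.31·880 = 44261.32.
Real growth = 44261.32/42945.40 − 1 = 0.0306.

3.06%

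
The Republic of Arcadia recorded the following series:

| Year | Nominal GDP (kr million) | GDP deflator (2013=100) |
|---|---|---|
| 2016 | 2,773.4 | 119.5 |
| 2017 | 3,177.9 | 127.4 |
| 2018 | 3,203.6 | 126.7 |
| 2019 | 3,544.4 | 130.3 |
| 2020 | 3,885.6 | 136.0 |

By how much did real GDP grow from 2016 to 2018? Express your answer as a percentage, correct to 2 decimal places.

8.95%

Real GDP 2016 = 2773.4/1.195 = 2320.84.
Real GDP 2018 = 3203.6/1.267 = 2528.49.
Change = 2528.49/2320.84 − 1 = 0.0895.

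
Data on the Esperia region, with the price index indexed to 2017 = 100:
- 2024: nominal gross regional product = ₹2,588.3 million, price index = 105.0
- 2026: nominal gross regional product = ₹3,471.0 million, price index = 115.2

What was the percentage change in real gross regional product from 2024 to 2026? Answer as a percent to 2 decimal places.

Deflate each year: 2024 → 2588.3/1.050 = 2465.05; 2026 → 3471.0/1.152 = 3013.02.
So real gross regional product changed by 3013.02/2465.05 − 1 = 0.2223, i.e. 22.23%.

22.23%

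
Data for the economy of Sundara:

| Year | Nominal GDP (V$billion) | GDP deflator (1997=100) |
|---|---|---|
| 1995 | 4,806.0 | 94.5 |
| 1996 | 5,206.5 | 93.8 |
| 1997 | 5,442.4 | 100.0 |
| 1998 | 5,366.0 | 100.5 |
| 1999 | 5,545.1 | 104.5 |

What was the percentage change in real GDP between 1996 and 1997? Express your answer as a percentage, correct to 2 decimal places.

-1.95%

Real GDP 1996 = 5206.5/0.938 = 5550.64.
Real GDP 1997 = 5442.4/1.000 = 5442.40.
Change = 5442.40/5550.64 − 1 = -0.0195.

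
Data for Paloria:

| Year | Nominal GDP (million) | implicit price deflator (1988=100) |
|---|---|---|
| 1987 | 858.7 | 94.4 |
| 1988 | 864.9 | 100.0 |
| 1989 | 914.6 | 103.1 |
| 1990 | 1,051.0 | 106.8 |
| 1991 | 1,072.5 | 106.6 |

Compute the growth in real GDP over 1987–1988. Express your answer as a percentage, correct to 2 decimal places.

-4.92%

Real GDP 1987 = 858.7/0.944 = 909.64.
Real GDP 1988 = 864.9/1.000 = 864.90.
Change = 864.90/909.64 − 1 = -0.0492.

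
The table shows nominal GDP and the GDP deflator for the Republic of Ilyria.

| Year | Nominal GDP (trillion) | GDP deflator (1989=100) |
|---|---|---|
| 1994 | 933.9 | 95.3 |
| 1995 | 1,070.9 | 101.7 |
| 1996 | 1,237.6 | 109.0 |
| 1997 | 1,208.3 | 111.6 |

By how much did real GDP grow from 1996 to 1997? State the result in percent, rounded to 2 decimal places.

Real GDP 1996 = 1237.6/1.090 = 1135.41.
Real GDP 1997 = 1208.3/1.116 = 1082.71.
Change = 1082.71/1135.41 − 1 = -0.0464.

-4.64%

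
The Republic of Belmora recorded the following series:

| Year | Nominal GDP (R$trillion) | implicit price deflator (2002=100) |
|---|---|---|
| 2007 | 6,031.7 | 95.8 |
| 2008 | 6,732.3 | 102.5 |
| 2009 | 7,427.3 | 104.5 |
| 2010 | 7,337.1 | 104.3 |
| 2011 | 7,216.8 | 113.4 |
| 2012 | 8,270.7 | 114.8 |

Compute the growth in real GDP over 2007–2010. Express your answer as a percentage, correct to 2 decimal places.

Real GDP 2007 = 6031.7/0.958 = 6296.14.
Real GDP 2010 = 7337.1/1.043 = 7034.61.
Change = 7034.61/6296.14 − 1 = 0.1173.

11.73%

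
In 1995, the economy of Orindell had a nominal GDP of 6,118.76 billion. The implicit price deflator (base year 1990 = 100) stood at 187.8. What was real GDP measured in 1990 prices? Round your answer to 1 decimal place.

Real GDP = Nominal / (implicit price deflator/100) = 6118.76 / 1.878 = 3258.13.

3,258.1 billion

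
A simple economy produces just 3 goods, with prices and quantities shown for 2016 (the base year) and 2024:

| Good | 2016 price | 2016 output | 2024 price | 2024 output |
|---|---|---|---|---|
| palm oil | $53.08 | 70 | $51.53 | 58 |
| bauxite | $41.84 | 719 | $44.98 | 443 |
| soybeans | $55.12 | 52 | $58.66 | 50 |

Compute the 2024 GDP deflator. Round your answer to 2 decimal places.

Nominal GDP 2024 = 51.53·58 + 44.98·443 + 58.66·50 = 25847.88.
Real GDP 2024 (at 2016 prices) = 53.08·58 + 41.84·443 + 55.12·50 = 24369.76.
Deflator = Nominal/Real × 100 = 25847.88/24369.76 × 100 = 106.065.

106.07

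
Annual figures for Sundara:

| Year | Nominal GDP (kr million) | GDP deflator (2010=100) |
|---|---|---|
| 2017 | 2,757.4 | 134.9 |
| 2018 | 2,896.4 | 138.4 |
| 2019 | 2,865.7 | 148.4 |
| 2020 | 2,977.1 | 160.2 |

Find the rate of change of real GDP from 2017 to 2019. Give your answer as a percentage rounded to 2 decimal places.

Real GDP 2017 = 2757.4/1.349 = 2044.03.
Real GDP 2019 = 2865.7/1.484 = 1931.06.
Change = 1931.06/2044.03 − 1 = -0.0553.

-5.53%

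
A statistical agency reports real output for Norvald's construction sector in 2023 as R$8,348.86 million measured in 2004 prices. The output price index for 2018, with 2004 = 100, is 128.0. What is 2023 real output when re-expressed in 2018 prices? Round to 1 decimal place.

Real output in 2018 prices = Real output in 2004 prices × (P_2018/P_2004) = 8348.86 × 1.280 = 10686.54.

R$10,686.5 million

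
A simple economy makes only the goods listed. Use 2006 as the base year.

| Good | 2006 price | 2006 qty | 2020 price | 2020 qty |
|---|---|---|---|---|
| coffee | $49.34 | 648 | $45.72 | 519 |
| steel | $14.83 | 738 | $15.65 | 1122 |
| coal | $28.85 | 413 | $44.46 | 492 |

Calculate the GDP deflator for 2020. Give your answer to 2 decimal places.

Nominal GDP 2020 = 45.72·519 + 15.65·1122 + 44.46·492 = 63162.30.
Real GDP 2020 (at 2006 prices) = 49.34·519 + 14.83·1122 + 28.85·492 = 56440.92.
Deflator = Nominal/Real × 100 = 63162.30/56440.92 × 100 = 111.909.

111.91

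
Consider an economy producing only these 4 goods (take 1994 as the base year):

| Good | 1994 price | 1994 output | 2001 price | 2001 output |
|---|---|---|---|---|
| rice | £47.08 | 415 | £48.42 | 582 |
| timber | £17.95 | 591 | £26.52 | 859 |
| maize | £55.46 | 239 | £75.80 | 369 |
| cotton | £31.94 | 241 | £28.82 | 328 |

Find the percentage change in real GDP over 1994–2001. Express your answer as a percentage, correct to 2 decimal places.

Real GDP 1994 = Nominal GDP 1994 = 47.08·415 + 17.95·591 + 55.46·239 + 31.94·241 = 51099.13.
Real GDP 2001 (at 1994 prices) = 47.08·582 + 17.95·859 + 55.46·369 + 31.94·328 = 73760.67.
Real growth = 73760.67/51099.13 − 1 = 0.4435.

44.35%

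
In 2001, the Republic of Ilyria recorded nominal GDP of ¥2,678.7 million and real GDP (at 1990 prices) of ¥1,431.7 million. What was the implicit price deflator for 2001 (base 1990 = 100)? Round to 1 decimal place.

implicit price deflator = (Nominal / Real) × 100 = 2678.7 / 1431.7 × 100 = 187.10.

187.1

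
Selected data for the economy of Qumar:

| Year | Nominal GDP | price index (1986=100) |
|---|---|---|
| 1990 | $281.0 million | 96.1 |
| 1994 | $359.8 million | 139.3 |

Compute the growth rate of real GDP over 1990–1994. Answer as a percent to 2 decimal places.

-11.67%

Deflate each year: 1990 → 281.0/0.961 = 292.40; 1994 → 359.8/1.393 = 258.29.
So real GDP changed by 258.29/292.40 − 1 = -0.1167, i.e. -11.67%.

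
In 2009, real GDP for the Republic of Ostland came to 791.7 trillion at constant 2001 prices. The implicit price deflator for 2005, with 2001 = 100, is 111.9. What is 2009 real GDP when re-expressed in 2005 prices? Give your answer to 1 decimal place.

Real GDP in 2005 prices = Real GDP in 2001 prices × (P_2005/P_2001) = 791.7 × 1.119 = 885.91.

885.9 trillion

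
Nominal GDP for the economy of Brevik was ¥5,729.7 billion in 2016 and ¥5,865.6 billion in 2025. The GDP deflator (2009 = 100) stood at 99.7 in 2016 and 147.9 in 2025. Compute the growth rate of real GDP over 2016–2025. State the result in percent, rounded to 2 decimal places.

-30.99%

Real GDP 2016 = 5729.7 / 0.997 = 5746.94.
Real GDP 2025 = 5865.6 / 1.479 = 3965.92.
Real growth = 3965.92 / 5746.94 − 1 = -0.3099.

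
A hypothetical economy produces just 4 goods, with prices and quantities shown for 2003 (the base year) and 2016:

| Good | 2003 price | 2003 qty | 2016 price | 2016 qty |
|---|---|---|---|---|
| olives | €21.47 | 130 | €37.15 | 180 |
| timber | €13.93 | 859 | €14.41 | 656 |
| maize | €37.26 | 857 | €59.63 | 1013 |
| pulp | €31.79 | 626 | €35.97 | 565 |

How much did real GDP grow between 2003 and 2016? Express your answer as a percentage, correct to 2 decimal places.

3.18%

Real GDP 2003 = Nominal GDP 2003 = 21.47·130 + 13.93·859 + 37.26·857 + 31.79·626 = 66589.33.
Real GDP 2016 (at 2003 prices) = 21.47·180 + 13.93·656 + 37.26·1013 + 31.79·565 = 68708.41.
Real growth = 68708.41/66589.33 − 1 = 0.0318.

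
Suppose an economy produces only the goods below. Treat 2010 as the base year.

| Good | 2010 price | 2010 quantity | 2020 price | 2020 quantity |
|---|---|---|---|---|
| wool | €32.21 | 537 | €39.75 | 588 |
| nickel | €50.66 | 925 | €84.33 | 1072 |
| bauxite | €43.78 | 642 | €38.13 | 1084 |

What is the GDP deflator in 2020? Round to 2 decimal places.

128.50

Nominal GDP 2020 = 39.75·588 + 84.33·1072 + 38.13·1084 = 155107.68.
Real GDP 2020 (at 2010 prices) = 32.21·588 + 50.66·1072 + 43.78·1084 = 120704.52.
Deflator = Nominal/Real × 100 = 155107.68/120704.52 × 100 = 128.502.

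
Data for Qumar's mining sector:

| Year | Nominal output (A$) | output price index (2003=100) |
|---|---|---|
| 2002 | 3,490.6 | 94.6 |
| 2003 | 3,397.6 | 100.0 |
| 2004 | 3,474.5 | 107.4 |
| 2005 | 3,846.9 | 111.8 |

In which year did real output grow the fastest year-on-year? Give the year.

2005

2003: real = 3397.6/1.000 = 3397.60; growth vs 2002 (3689.85) = -7.92%.
2004: real = 3474.5/1.074 = 3235.10; growth vs 2003 (3397.60) = -4.78%.
2005: real = 3846.9/1.118 = 3440.88; growth vs 2004 (3235.10) = 6.36%.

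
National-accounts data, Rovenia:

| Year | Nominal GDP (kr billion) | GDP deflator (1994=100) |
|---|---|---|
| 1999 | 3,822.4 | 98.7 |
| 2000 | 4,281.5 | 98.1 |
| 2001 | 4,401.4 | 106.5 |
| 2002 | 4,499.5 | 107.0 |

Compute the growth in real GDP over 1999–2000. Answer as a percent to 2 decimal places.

Real GDP 1999 = 3822.4/0.987 = 3872.75.
Real GDP 2000 = 4281.5/0.981 = 4364.42.
Change = 4364.42/3872.75 − 1 = 0.1270.

12.70%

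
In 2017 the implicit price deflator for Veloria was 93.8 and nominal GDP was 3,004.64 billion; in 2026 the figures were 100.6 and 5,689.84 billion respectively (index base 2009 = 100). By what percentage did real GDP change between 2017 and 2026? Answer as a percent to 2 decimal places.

76.57%

Real GDP 2017 = 3004.64 / 0.938 = 3203.24.
Real GDP 2026 = 5689.84 / 1.006 = 5655.90.
Real growth = 5655.90 / 3203.24 − 1 = 0.7657.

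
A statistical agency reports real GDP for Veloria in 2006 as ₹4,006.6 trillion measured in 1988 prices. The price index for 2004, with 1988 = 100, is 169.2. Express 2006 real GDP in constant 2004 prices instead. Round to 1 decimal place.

Real GDP in 2004 prices = Real GDP in 1988 prices × (P_2004/P_1988) = 4006.6 × 1.692 = 6779.17.

₹6,779.2 trillion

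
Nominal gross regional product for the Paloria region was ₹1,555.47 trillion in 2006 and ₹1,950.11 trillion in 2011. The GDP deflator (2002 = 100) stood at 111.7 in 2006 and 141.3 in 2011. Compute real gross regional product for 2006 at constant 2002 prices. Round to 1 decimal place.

Real gross regional product = Nominal / (GDP deflator/100) = 1555.47 / 1.117 = 1392.54.

₹1,392.5 trillion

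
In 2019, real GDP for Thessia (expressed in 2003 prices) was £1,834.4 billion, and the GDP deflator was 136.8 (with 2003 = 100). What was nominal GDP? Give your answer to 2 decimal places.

Nominal GDP = Real × (GDP deflator/100) = 1834.4 × 1.368 = 2509.46.

£2,509.46 billion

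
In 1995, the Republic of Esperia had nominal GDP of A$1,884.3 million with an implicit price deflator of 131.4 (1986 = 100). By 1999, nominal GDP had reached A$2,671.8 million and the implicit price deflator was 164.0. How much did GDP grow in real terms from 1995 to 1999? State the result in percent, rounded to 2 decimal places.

Real GDP 1995 = 1884.3 / 1.314 = 1434.02.
Real GDP 1999 = 2671.8 / 1.640 = 1629.15.
Real growth = 1629.15 / 1434.02 − 1 = 0.1361.

13.61%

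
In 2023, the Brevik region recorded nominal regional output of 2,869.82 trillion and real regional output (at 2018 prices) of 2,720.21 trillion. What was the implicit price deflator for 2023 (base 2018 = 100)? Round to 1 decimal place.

105.5

implicit price deflator = (Nominal / Real) × 100 = 2869.82 / 2720.21 × 100 = 105.50.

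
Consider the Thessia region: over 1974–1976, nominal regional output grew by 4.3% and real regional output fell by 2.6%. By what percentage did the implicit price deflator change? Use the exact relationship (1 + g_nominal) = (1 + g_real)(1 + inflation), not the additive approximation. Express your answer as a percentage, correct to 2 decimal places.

7.08%

(1 + g_nom) = (1 + g_real)(1 + π), so π = 1.0430 / 0.9740 − 1 = 0.07084.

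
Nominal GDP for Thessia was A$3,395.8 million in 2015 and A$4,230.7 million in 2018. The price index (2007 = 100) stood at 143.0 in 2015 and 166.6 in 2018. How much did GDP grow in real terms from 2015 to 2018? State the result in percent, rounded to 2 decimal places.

Deflate each year: 2015 → 3395.8/1.430 = 2374.69; 2018 → 4230.7/1.666 = 2539.44.
So real GDP changed by 2539.44/2374.69 − 1 = 0.0694, i.e. 6.94%.

6.94%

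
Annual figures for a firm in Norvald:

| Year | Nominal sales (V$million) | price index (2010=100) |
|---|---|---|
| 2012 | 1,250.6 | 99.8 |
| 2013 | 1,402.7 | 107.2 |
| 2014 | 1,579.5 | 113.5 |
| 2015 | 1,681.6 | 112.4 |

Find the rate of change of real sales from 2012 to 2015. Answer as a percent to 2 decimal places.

Real sales 2012 = 1250.6/0.998 = 1253.11.
Real sales 2015 = 1681.6/1.124 = 1496.09.
Change = 1496.09/1253.11 − 1 = 0.1939.

19.39%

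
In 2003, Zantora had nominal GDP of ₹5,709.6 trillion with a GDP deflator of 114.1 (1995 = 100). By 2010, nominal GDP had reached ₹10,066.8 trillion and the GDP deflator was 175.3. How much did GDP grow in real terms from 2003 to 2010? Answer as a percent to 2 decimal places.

Deflate each year: 2003 → 5709.6/1.141 = 5004.03; 2010 → 10066.8/1.753 = 5742.61.
So real GDP changed by 5742.61/5004.03 − 1 = 0.1476, i.e. 14.76%.

14.76%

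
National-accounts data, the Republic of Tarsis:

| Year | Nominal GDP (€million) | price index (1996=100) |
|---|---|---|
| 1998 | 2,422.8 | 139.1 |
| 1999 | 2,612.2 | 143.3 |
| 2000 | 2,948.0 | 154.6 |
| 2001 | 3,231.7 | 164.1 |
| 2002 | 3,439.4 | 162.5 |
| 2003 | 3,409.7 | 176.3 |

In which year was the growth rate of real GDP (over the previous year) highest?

2002

1999: real = 2612.2/1.433 = 1822.89; growth vs 1998 (1741.77) = 4.66%.
2000: real = 2948.0/1.546 = 1906.86; growth vs 1999 (1822.89) = 4.61%.
2001: real = 3231.7/1.641 = 1969.35; growth vs 2000 (1906.86) = 3.28%.
2002: real = 3439.4/1.625 = 2116.55; growth vs 2001 (1969.35) = 7.47%.
2003: real = 3409.7/1.763 = 1934.03; growth vs 2002 (2116.55) = -8.62%.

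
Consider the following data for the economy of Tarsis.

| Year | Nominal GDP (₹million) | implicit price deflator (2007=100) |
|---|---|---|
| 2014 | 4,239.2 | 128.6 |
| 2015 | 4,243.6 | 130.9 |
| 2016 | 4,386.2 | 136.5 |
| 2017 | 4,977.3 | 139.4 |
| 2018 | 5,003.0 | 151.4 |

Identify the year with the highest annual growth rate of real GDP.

2015: real = 4243.6/1.309 = 3241.86; growth vs 2014 (3296.42) = -1.66%.
2016: real = 4386.2/1.365 = 3213.33; growth vs 2015 (3241.86) = -0.88%.
2017: real = 4977.3/1.394 = 3570.52; growth vs 2016 (3213.33) = 11.12%.
2018: real = 5003.0/1.514 = 3304.49; growth vs 2017 (3570.52) = -7.45%.

2017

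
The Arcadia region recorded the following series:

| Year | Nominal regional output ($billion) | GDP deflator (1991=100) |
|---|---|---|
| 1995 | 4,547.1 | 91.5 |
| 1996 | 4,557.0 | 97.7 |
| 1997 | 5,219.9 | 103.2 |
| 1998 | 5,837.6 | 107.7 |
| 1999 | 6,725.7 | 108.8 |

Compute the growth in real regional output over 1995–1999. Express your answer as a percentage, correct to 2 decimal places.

Real regional output 1995 = 4547.1/0.915 = 4969.51.
Real regional output 1999 = 6725.7/1.088 = 6181.71.
Change = 6181.71/4969.51 − 1 = 0.2439.

24.39%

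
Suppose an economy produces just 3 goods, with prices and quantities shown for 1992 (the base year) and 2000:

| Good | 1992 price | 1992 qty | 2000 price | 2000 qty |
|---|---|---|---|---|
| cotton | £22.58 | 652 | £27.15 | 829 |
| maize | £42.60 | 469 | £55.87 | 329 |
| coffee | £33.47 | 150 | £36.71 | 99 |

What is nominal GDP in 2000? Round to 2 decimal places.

Nominal GDP 2000 = Σ (p_2000 × q_2000) = 27.15·829 + 55.87·329 + 36.71·99 = 44522.87.

£44522.87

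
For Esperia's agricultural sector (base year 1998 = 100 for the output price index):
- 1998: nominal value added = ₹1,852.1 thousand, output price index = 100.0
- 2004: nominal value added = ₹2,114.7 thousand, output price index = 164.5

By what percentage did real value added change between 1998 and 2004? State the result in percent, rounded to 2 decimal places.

Real value added 1998 = 1852.1 / 1.000 = 1852.10.
Real value added 2004 = 2114.7 / 1.645 = 1285.53.
Real growth = 1285.53 / 1852.10 − 1 = -0.3059.

-30.59%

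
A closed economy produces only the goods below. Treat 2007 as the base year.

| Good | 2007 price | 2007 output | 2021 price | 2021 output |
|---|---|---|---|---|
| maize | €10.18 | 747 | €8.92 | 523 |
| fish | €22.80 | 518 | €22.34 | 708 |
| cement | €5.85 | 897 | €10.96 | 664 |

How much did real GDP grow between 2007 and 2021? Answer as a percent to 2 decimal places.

Real GDP 2007 = Nominal GDP 2007 = 10.18·747 + 22.80·518 + 5.85·897 = 24662.31.
Real GDP 2021 (at 2007 prices) = 10.18·523 + 22.80·708 + 5.85·664 = 25350.94.
Real growth = 25350.94/24662.31 − 1 = 0.0279.

2.79%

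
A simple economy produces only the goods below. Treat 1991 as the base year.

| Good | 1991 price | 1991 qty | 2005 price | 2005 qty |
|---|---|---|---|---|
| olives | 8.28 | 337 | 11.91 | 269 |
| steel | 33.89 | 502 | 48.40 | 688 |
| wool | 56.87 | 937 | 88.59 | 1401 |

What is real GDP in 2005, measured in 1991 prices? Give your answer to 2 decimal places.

Real GDP 2005 = Σ (p_1991 × q_2005) = 8.28·269 + 33.89·688 + 56.87·1401 = 105218.51.

105218.51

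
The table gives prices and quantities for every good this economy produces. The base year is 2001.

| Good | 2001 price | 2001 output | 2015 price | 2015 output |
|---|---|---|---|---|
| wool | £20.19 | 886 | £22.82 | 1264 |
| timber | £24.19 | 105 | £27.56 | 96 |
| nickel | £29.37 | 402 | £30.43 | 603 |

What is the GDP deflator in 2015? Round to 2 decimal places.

109.41

Nominal GDP 2015 = 22.82·1264 + 27.56·96 + 30.43·603 = 49839.53.
Real GDP 2015 (at 2001 prices) = 20.19·1264 + 24.19·96 + 29.37·603 = 45552.51.
Deflator = Nominal/Real × 100 = 49839.53/45552.51 × 100 = 109.411.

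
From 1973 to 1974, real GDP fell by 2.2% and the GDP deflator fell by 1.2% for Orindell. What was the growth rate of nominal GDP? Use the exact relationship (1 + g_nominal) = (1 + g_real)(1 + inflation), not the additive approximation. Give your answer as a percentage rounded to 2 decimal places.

(1 + g_nom) = (1 + g_real)(1 + π) = 0.9780 × 0.9880 = 0.96626.

-3.37%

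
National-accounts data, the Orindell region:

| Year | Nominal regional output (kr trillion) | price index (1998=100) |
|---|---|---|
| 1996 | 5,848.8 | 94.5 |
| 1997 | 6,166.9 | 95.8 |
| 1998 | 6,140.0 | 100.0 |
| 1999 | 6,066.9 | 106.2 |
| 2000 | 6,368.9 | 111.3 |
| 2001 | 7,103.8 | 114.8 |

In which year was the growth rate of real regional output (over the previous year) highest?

1997: real = 6166.9/0.958 = 6437.27; growth vs 1996 (6189.21) = 4.01%.
1998: real = 6140.0/1.000 = 6140.00; growth vs 1997 (6437.27) = -4.62%.
1999: real = 6066.9/1.062 = 5712.71; growth vs 1998 (6140.00) = -6.96%.
2000: real = 6368.9/1.113 = 5722.28; growth vs 1999 (5712.71) = 0.17%.
2001: real = 7103.8/1.148 = 6187.98; growth vs 2000 (5722.28) = 8.14%.

2001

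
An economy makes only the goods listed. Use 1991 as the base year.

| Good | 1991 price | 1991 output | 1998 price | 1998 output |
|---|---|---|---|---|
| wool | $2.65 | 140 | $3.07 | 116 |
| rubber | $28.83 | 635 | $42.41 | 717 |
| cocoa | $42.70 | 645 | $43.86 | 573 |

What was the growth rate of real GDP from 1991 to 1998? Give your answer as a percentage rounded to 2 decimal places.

Real GDP 1991 = Nominal GDP 1991 = 2.65·140 + 28.83·635 + 42.70·645 = 46219.55.
Real GDP 1998 (at 1991 prices) = 2.65·116 + 28.83·717 + 42.70·573 = 45445.61.
Real growth = 45445.61/46219.55 − 1 = -0.0167.

-1.67%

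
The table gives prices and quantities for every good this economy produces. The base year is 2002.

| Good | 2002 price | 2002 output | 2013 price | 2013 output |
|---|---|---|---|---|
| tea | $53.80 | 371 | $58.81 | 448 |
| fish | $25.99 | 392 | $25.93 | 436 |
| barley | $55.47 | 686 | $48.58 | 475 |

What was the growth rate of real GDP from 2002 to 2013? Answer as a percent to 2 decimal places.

Real GDP 2002 = Nominal GDP 2002 = 53.80·371 + 25.99·392 + 55.47·686 = 68200.30.
Real GDP 2013 (at 2002 prices) = 53.80·448 + 25.99·436 + 55.47·475 = 61782.29.
Real growth = 61782.29/68200.30 − 1 = -0.0941.

-9.41%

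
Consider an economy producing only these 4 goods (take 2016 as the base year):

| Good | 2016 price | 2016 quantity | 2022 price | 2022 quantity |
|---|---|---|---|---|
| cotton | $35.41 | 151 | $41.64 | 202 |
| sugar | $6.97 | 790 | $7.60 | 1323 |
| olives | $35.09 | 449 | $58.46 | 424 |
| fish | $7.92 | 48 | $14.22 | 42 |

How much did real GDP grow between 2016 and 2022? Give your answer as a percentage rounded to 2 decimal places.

17.03%

Real GDP 2016 = Nominal GDP 2016 = 35.41·151 + 6.97·790 + 35.09·449 + 7.92·48 = 26988.78.
Real GDP 2022 (at 2016 prices) = 35.41·202 + 6.97·1323 + 35.09·424 + 7.92·42 = 31584.93.
Real growth = 31584.93/26988.78 − 1 = 0.1703.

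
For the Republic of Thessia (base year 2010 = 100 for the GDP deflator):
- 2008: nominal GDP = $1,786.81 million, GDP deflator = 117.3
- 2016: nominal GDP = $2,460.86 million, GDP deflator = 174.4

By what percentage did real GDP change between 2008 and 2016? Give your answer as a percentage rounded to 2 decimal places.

Real GDP 2008 = 1786.81 / 1.173 = 1523.28.
Real GDP 2016 = 2460.86 / 1.744 = 1411.04.
Real growth = 1411.04 / 1523.28 − 1 = -0.0737.

-7.37%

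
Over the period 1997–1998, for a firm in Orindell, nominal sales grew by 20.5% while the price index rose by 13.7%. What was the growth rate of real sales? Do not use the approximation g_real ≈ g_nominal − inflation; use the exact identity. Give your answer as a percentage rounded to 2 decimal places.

(1 + g_nom) = (1 + g_real)(1 + π), so g_real = 1.2050 / 1.1370 − 1 = 0.05981.

5.98%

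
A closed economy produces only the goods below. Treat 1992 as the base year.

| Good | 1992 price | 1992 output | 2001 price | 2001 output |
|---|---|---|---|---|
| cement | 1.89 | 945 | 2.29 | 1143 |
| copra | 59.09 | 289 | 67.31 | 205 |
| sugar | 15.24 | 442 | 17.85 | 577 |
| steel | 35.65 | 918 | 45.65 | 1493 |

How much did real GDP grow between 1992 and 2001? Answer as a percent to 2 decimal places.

Real GDP 1992 = Nominal GDP 1992 = 1.89·945 + 59.09·289 + 15.24·442 + 35.65·918 = 58325.84.
Real GDP 2001 (at 1992 prices) = 1.89·1143 + 59.09·205 + 15.24·577 + 35.65·1493 = 76292.65.
Real growth = 76292.65/58325.84 − 1 = 0.3080.

30.80%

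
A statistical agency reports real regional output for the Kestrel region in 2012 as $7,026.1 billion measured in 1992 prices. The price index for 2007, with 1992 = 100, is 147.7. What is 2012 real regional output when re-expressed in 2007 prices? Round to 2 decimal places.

$10,377.55 billion

Real regional output in 2007 prices = Real regional output in 1992 prices × (P_2007/P_1992) = 7026.1 × 1.477 = 10377.55.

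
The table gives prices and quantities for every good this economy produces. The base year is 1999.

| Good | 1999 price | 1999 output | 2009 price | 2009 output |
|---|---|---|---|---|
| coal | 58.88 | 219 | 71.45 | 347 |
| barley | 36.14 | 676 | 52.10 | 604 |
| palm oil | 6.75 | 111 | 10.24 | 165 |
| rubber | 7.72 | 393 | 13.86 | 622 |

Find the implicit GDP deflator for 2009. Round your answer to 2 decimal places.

138.19

Nominal GDP 2009 = 71.45·347 + 52.10·604 + 10.24·165 + 13.86·622 = 66572.07.
Real GDP 2009 (at 1999 prices) = 58.88·347 + 36.14·604 + 6.75·165 + 7.72·622 = 48175.51.
Deflator = Nominal/Real × 100 = 66572.07/48175.51 × 100 = 138.187.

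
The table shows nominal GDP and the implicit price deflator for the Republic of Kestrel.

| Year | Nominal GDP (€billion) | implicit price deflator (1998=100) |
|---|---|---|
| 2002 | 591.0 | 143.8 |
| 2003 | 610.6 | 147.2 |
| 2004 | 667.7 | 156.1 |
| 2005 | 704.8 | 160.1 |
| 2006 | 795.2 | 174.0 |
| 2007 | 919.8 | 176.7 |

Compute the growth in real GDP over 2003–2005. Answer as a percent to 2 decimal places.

6.13%

Real GDP 2003 = 610.6/1.472 = 414.81.
Real GDP 2005 = 704.8/1.601 = 440.22.
Change = 440.22/414.81 − 1 = 0.0613.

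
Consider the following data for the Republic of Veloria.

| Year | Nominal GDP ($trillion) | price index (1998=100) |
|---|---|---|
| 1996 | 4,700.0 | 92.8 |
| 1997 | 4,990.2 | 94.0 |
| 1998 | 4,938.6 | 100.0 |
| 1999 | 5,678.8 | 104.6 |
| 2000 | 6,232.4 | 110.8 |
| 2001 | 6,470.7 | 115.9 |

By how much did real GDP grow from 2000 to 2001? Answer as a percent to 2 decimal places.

Real GDP 2000 = 6232.4/1.108 = 5624.91.
Real GDP 2001 = 6470.7/1.159 = 5583.00.
Change = 5583.00/5624.91 − 1 = -0.0075.

-0.75%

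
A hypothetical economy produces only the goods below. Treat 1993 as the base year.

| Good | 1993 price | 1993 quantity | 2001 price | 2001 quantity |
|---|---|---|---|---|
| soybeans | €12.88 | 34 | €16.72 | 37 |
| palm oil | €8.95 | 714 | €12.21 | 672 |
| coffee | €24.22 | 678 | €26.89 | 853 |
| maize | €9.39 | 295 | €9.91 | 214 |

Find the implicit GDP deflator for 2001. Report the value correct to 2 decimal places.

Nominal GDP 2001 = 16.72·37 + 12.21·672 + 26.89·853 + 9.91·214 = 33881.67.
Real GDP 2001 (at 1993 prices) = 12.88·37 + 8.95·672 + 24.22·853 + 9.39·214 = 29160.08.
Deflator = Nominal/Real × 100 = 33881.67/29160.08 × 100 = 116.192.

116.19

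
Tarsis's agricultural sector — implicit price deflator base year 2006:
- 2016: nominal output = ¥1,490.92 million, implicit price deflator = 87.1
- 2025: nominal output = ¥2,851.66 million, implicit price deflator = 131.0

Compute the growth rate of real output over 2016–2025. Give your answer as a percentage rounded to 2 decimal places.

Real output 2016 = 1490.92 / 0.871 = 1711.73.
Real output 2025 = 2851.66 / 1.310 = 2176.84.
Real growth = 2176.84 / 1711.73 − 1 = 0.2717.

27.17%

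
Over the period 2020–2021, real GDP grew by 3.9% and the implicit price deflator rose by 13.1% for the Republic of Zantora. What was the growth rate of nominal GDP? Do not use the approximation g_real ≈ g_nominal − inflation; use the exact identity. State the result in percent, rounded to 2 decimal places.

(1 + g_nom) = (1 + g_real)(1 + π) = 1.0390 × 1.1310 = 1.17511.

17.51%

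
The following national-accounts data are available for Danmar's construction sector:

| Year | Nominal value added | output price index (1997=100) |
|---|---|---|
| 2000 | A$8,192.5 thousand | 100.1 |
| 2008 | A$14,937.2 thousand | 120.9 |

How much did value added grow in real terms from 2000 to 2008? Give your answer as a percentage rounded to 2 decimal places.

Deflate each year: 2000 → 8192.5/1.001 = 8184.32; 2008 → 14937.2/1.209 = 12355.00.
So real value added changed by 12355.00/8184.32 − 1 = 0.5096, i.e. 50.96%.

50.96%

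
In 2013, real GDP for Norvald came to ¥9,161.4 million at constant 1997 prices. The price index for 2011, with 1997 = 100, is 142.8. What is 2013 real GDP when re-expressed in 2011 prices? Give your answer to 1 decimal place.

¥13,082.5 million

Real GDP in 2011 prices = Real GDP in 1997 prices × (P_2011/P_1997) = 9161.4 × 1.428 = 13082.48.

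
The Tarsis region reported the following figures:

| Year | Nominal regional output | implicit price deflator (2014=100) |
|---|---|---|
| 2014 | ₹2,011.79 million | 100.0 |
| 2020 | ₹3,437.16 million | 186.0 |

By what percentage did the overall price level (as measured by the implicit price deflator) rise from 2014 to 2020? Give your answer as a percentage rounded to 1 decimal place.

Price-level change = 186.0 / 100.0 − 1 = 0.8600.

86.0%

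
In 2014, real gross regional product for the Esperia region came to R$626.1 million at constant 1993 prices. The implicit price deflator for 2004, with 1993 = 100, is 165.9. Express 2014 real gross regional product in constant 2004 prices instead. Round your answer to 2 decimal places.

Real gross regional product in 2004 prices = Real gross regional product in 1993 prices × (P_2004/P_1993) = 626.1 × 1.659 = 1038.70.

R$1,038.70 million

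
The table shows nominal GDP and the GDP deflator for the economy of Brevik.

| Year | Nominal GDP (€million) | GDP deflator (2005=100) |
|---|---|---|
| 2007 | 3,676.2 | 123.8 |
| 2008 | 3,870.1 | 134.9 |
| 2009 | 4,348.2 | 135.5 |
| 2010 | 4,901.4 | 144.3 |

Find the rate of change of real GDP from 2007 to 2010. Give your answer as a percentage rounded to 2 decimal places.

Real GDP 2007 = 3676.2/1.238 = 2969.47.
Real GDP 2010 = 4901.4/1.443 = 3396.67.
Change = 3396.67/2969.47 − 1 = 0.1439.

14.39%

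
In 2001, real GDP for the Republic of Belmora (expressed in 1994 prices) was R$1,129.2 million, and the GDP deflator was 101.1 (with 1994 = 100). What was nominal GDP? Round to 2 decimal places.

R$1,141.62 million

Nominal GDP = Real × (GDP deflator/100) = 1129.2 × 1.011 = 1141.62.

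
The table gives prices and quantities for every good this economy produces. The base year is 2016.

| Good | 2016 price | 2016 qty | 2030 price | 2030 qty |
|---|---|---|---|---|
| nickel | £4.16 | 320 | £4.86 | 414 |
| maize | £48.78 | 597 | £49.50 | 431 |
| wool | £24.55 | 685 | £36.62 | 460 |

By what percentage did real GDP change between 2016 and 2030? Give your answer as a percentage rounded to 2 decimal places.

Real GDP 2016 = Nominal GDP 2016 = 4.16·320 + 48.78·597 + 24.55·685 = 47269.61.
Real GDP 2030 (at 2016 prices) = 4.16·414 + 48.78·431 + 24.55·460 = 34039.42.
Real growth = 34039.42/47269.61 − 1 = -0.2799.

-27.99%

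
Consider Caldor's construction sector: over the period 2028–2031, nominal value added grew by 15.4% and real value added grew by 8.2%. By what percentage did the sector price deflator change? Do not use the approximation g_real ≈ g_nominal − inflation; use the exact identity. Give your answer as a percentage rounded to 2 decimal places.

6.65%

(1 + g_nom) = (1 + g_real)(1 + π), so π = 1.1540 / 1.0820 − 1 = 0.06654.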